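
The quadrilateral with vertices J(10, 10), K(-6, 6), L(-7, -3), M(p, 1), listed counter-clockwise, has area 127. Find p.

The doubled signed area Σ (x_i y_{i+1} − x_{i+1} y_i) is linear in p.
With p=0 it equals 163; the coefficient of p is 13 (from the two edges through M).
So 13·p + 163 = 2·127 = 254 ⇒ p = 7.

7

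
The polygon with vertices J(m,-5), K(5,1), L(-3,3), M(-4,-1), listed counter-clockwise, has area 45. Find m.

Write out the shoelace sum; only the two edges meeting at J involve m:
2·Area = [((-4)·(-5) − m·(-1)) + (m·1 − 5·(-5))] + 33
       = 2·m + 78 = 90
⇒ m = 6.

6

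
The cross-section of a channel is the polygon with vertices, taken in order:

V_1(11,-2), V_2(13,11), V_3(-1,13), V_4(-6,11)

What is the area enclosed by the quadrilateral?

Σ = (147) + (180) + (67) + (-109) = 285
Area = |Σ|/2 = 142.5.

142.5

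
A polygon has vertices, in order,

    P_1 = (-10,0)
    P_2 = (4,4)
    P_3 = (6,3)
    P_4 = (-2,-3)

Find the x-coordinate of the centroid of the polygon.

-72/47

Apply the shoelace (surveyor's) formula. First the cross-terms c_i = x_i·y_{i+1} − x_{i+1}·y_i:
  -40, -12, -12, -30  ⇒  2A = -94, A = -47.
Then Σ (x_i + x_{i+1})·c_i = 432, so x̄ = 432 / (6·(-47)) = -72/47.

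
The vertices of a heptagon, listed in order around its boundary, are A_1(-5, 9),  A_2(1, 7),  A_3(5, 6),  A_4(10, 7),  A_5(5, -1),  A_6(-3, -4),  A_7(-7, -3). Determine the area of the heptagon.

Σ = (-44) + (-29) + (-25) + (-45) + (-23) + (-19) + (-78) = -263
Area = |Σ|/2 = 131.5.

131.5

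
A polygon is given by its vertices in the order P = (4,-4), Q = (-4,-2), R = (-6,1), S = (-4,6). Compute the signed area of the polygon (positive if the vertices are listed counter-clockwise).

Apply the shoelace formula: 2A = Σ (x_i·y_{i+1} − x_{i+1}·y_i), indices taken mod 4.
Cross-terms: -24, -16, -32, -8  ⇒  Σ = -80
Signed area = Σ/2 = -40 (negative ⇒ clockwise traversal).

-40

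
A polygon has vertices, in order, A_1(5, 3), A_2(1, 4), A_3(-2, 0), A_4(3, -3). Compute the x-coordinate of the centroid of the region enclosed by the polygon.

292/165

Apply the shoelace formula. First the cross-terms c_i = x_i·y_{i+1} − x_{i+1}·y_i:
  17, 8, 6, 24  ⇒  2A = 55, A = 27.5.
Then Σ (x_i + x_{i+1})·c_i = 292, so x̄ = 292 / (6·27.5) = 292/165.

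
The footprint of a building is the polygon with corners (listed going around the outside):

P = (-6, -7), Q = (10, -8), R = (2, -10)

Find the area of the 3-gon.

Σ = (118) + (-84) + (-74) = -40
Area = |Σ|/2 = 20.

20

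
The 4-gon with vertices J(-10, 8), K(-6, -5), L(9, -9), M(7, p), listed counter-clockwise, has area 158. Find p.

0

The doubled signed area Σ (x_i y_{i+1} − x_{i+1} y_i) is linear in p.
With p=0 it equals 316; the coefficient of p is 19 (from the two edges through M).
So 19·p + 316 = 2·158 = 316 ⇒ p = 0.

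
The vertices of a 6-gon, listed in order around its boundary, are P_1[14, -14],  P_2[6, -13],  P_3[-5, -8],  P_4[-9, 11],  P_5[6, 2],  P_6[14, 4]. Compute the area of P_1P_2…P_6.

339

Apply the shoelace formula: 2A = Σ (x_i·y_{i+1} − x_{i+1}·y_i), indices taken mod 6.
Cross-terms: -98, -113, -127, -84, -4, -252  ⇒  Σ = -678
Area = |Σ|/2 = 339.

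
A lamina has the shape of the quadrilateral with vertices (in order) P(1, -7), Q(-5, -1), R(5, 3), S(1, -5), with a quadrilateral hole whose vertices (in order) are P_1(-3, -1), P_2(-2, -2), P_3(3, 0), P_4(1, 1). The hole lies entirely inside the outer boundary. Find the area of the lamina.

Outer boundary:
Apply Gauss's area formula: 2A = Σ (x_i·y_{i+1} − x_{i+1}·y_i), indices taken mod 4.
Σ = (-36) + (-10) + (-28) + (-2) = -76
Area = |Σ|/2 = 38.
Hole:
Apply the shoelace formula: 2A = Σ (x_i·y_{i+1} − x_{i+1}·y_i), indices taken mod 4.
P_1→P_2: (-3)(-2) − (-2)(-1) = 4
P_2→P_3: (-2)(0) − (3)(-2) = 6
P_3→P_4: (3)(1) − (1)(0) = 3
P_4→P_1: (1)(-1) − (-3)(1) = 2
Σ = 15
Area = |Σ|/2 = 7.5.
Net area = 38 − 7.5 = 30.5.

30.5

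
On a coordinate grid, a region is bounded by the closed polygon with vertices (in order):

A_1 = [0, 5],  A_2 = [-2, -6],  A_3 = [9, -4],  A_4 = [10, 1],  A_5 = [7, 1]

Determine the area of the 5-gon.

79.5

Cross-terms: 10, 62, 49, 3, 35  ⇒  Σ = 159
Area = |Σ|/2 = 79.5.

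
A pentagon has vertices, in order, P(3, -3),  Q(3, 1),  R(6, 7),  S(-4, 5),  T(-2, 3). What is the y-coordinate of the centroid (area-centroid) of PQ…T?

Apply the surveyor's formula. First the cross-terms c_i = x_i·y_{i+1} − x_{i+1}·y_i:
  12, 15, 58, -2, -3  ⇒  2A = 80, A = 40.
Then Σ (y_i + y_{i+1})·c_i = 776, so ȳ = 776 / (6·40) = 97/30.

97/30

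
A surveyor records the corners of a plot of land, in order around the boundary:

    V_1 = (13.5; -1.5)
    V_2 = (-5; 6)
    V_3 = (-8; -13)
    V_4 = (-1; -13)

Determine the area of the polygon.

227.25

Apply the surveyor's formula: 2A = Σ (x_i·y_{i+1} − x_{i+1}·y_i), indices taken mod 4.
Σ = (73.5) + (113) + (91) + (177) = 454.5
Area = |Σ|/2 = 227.25.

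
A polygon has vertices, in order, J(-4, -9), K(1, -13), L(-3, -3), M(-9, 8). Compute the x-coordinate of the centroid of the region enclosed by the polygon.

-956/243

Apply the shoelace (surveyor's) formula. First the cross-terms c_i = x_i·y_{i+1} − x_{i+1}·y_i:
  61, -42, -51, 113  ⇒  2A = 81, A = 40.5.
Then Σ (x_i + x_{i+1})·c_i = -956, so x̄ = -956 / (6·40.5) = -956/243.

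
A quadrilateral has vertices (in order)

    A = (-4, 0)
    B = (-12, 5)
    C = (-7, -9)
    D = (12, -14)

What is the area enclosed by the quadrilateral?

136.5

A→B: (-4)(5) − (-12)(0) = -20
B→C: (-12)(-9) − (-7)(5) = 143
C→D: (-7)(-14) − (12)(-9) = 206
D→A: (12)(0) − (-4)(-14) = -56
Σ = 273
Area = |Σ|/2 = 136.5.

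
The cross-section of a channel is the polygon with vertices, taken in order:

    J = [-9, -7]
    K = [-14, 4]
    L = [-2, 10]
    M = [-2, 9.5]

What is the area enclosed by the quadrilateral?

Cross-terms: -134, -132, 1, 99.5  ⇒  Σ = -165.5
Area = |Σ|/2 = 82.75.

82.75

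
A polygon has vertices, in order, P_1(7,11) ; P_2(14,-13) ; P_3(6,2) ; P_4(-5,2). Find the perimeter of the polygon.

68

|P_1P_2| = √((7)² + (-24)²) = √625 = 25
|P_2P_3| = √((-8)² + (15)²) = √289 = 17
|P_3P_4| = √((-11)² + (0)²) = √121 = 11
|P_4P_1| = √((12)² + (9)²) = √225 = 15
Perimeter = 25 + 17 + 11 + 15 = 68.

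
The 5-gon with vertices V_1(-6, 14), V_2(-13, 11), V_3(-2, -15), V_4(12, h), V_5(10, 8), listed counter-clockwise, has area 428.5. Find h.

-5

The doubled signed area Σ (x_i y_{i+1} − x_{i+1} y_i) is linear in h.
With h=0 it equals 797; the coefficient of h is -12 (from the two edges through V_4).
So -12·h + 797 = 2·428.5 = 857 ⇒ h = -5.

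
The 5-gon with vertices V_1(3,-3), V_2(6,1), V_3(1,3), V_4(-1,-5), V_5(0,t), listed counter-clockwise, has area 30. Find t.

-6

Write out the shoelace sum; only the two edges meeting at V_5 involve t:
2·Area = [((-1)·t − 0·(-5)) + (0·(-3) − 3·t)] + 36
       = -4·t + 36 = 60
⇒ t = -6.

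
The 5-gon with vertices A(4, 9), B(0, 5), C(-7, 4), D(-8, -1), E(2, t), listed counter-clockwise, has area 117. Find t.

-10

The doubled signed area Σ (x_i y_{i+1} − x_{i+1} y_i) is linear in t.
With t=0 it equals 114; the coefficient of t is -12 (from the two edges through E).
So -12·t + 114 = 2·117 = 234 ⇒ t = -10.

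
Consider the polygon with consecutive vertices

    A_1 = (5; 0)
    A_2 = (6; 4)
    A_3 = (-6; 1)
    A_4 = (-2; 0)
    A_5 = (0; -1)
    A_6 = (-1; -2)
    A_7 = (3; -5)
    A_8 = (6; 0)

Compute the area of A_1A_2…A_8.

47

Apply the shoelace (surveyor's) formula: 2A = Σ (x_i·y_{i+1} − x_{i+1}·y_i), indices taken mod 8.
Σ = (20) + (30) + (2) + (2) + (-1) + (11) + (30) + (0) = 94
Area = |Σ|/2 = 47.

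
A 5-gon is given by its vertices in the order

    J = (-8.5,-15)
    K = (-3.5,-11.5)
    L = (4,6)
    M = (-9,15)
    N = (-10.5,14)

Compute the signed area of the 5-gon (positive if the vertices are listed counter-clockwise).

Apply Gauss's area formula: 2A = Σ (x_i·y_{i+1} − x_{i+1}·y_i), indices taken mod 5.
Cross-terms: 45.25, 25, 114, 31.5, 276.5  ⇒  Σ = 492.25
Signed area = Σ/2 = 246.125 (positive ⇒ counter-clockwise traversal).

246.125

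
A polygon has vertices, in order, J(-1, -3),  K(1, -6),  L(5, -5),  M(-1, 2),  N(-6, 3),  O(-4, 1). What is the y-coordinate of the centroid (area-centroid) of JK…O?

Apply the shoelace (surveyor's) formula. First the cross-terms c_i = x_i·y_{i+1} − x_{i+1}·y_i:
  9, 25, 5, 9, 6, 13  ⇒  2A = 67, A = 33.5.
Then Σ (y_i + y_{i+1})·c_i = -328, so ȳ = -328 / (6·33.5) = -328/201.

-328/201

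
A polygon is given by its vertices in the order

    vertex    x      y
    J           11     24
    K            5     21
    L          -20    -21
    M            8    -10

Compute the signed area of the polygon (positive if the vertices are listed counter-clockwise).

Apply the shoelace formula: 2A = Σ (x_i·y_{i+1} − x_{i+1}·y_i), indices taken mod 4.
Σ = (111) + (315) + (368) + (302) = 1096
Signed area = Σ/2 = 548 (positive ⇒ counter-clockwise traversal).

548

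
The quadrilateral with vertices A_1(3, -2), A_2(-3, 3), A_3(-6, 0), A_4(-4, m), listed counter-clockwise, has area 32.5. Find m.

-4

The doubled signed area Σ (x_i y_{i+1} − x_{i+1} y_i) is linear in m.
With m=0 it equals 29; the coefficient of m is -9 (from the two edges through A_4).
So -9·m + 29 = 2·32.5 = 65 ⇒ m = -4.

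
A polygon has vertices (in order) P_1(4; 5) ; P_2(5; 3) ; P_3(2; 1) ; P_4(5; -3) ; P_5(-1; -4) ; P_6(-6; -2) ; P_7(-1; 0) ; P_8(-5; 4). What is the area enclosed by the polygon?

58.5

Apply Gauss's area formula: 2A = Σ (x_i·y_{i+1} − x_{i+1}·y_i), indices taken mod 8.
Σ = (-13) + (-1) + (-11) + (-23) + (-22) + (-2) + (-4) + (-41) = -117
Area = |Σ|/2 = 58.5.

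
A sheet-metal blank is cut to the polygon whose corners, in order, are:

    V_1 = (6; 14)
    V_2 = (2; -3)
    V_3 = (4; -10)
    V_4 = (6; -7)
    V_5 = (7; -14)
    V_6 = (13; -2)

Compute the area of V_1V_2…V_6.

152.5

Σ = (-46) + (-8) + (32) + (-35) + (168) + (194) = 305
Area = |Σ|/2 = 152.5.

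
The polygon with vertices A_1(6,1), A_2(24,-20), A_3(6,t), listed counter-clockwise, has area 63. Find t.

Write out the shoelace sum; only the two edges meeting at A_3 involve t:
2·Area = [(24·t − 6·(-20)) + (6·1 − 6·t)] + -144
       = 18·t + -18 = 126
⇒ t = 8.

8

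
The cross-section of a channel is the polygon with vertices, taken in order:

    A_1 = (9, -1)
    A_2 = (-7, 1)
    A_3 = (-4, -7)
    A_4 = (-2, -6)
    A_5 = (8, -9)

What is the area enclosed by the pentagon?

Apply Gauss's area formula: 2A = Σ (x_i·y_{i+1} − x_{i+1}·y_i), indices taken mod 5.
Σ = (2) + (53) + (10) + (66) + (73) = 204
Area = |Σ|/2 = 102.

102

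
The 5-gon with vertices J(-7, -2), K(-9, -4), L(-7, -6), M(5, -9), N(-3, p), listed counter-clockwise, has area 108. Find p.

Write out the shoelace sum; only the two edges meeting at N involve p:
2·Area = [(5·p − (-3)·(-9)) + ((-3)·(-2) − (-7)·p)] + 129
       = 12·p + 108 = 216
⇒ p = 9.

9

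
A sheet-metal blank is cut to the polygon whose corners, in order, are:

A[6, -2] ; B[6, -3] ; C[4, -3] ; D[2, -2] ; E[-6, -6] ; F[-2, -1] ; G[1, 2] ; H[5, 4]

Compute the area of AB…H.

43.5

Apply Gauss's area formula: 2A = Σ (x_i·y_{i+1} − x_{i+1}·y_i), indices taken mod 8.
Σ = (-6) + (-6) + (-2) + (-24) + (-6) + (-3) + (-6) + (-34) = -87
Area = |Σ|/2 = 43.5.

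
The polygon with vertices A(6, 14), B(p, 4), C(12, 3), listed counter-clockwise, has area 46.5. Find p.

Write out the shoelace sum; only the two edges meeting at B involve p:
2·Area = [(6·4 − p·14) + (p·3 − 12·4)] + 150
       = -11·p + 126 = 93
⇒ p = 3.

3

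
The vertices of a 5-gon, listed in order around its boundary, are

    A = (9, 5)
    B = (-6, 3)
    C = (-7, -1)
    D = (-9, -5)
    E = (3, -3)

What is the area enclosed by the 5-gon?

Apply Gauss's area formula: 2A = Σ (x_i·y_{i+1} − x_{i+1}·y_i), indices taken mod 5.
Σ = (57) + (27) + (26) + (42) + (42) = 194
Area = |Σ|/2 = 97.

97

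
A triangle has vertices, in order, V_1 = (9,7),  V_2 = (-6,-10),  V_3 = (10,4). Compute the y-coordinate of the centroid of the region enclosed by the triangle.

1/3

Apply Gauss's area formula. First the cross-terms c_i = x_i·y_{i+1} − x_{i+1}·y_i:
  -48, 76, 34  ⇒  2A = 62, A = 31.
Then Σ (y_i + y_{i+1})·c_i = 62, so ȳ = 62 / (6·31) = 1/3.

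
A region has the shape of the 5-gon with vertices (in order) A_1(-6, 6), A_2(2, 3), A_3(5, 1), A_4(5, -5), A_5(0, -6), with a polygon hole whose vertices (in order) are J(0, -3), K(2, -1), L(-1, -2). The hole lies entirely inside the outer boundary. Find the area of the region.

67.5

Outer boundary:
Apply the surveyor's formula: 2A = Σ (x_i·y_{i+1} − x_{i+1}·y_i), indices taken mod 5.
A_1→A_2: (-6)(3) − (2)(6) = -30
A_2→A_3: (2)(1) − (5)(3) = -13
A_3→A_4: (5)(-5) − (5)(1) = -30
A_4→A_5: (5)(-6) − (0)(-5) = -30
A_5→A_1: (0)(6) − (-6)(-6) = -36
Σ = -139
Area = |Σ|/2 = 69.5.
Hole:
Apply the shoelace (surveyor's) formula: 2A = Σ (x_i·y_{i+1} − x_{i+1}·y_i), indices taken mod 3.
Cross-terms: 6, -5, 3  ⇒  Σ = 4
Area = |Σ|/2 = 2.
Net area = 69.5 − 2 = 67.5.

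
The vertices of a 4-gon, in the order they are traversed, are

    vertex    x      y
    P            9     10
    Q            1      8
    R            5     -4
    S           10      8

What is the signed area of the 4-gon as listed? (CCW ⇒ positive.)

63

Apply the shoelace (surveyor's) formula: 2A = Σ (x_i·y_{i+1} − x_{i+1}·y_i), indices taken mod 4.
P→Q: (9)(8) − (1)(10) = 62
Q→R: (1)(-4) − (5)(8) = -44
R→S: (5)(8) − (10)(-4) = 80
S→P: (10)(10) − (9)(8) = 28
Σ = 126
Signed area = Σ/2 = 63 (positive ⇒ counter-clockwise traversal).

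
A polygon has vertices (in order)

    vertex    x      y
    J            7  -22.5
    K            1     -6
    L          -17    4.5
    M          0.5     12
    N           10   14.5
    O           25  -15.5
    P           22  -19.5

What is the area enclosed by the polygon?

729.25

Apply the shoelace (surveyor's) formula: 2A = Σ (x_i·y_{i+1} − x_{i+1}·y_i), indices taken mod 7.
Σ = (-19.5) + (-97.5) + (-206.25) + (-112.75) + (-517.5) + (-146.5) + (-358.5) = -1458.5
Area = |Σ|/2 = 729.25.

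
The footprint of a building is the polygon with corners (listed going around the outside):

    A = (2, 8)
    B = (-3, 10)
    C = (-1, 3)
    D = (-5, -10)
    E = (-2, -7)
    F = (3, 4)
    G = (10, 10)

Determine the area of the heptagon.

Apply Gauss's area formula: 2A = Σ (x_i·y_{i+1} − x_{i+1}·y_i), indices taken mod 7.
Cross-terms: 44, 1, 25, 15, 13, -10, 60  ⇒  Σ = 148
Area = |Σ|/2 = 74.

74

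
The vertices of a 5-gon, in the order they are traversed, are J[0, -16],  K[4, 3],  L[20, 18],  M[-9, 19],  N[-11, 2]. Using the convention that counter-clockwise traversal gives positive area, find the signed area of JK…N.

Σ = (64) + (12) + (542) + (191) + (176) = 985
Signed area = Σ/2 = 492.5 (positive ⇒ counter-clockwise traversal).

492.5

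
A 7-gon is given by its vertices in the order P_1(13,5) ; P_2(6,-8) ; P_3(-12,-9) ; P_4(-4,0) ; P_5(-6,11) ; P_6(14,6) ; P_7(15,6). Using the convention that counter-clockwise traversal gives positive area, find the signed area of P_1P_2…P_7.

-281.5

Apply the surveyor's formula: 2A = Σ (x_i·y_{i+1} − x_{i+1}·y_i), indices taken mod 7.
Σ = (-134) + (-150) + (-36) + (-44) + (-190) + (-6) + (-3) = -563
Signed area = Σ/2 = -281.5 (negative ⇒ clockwise traversal).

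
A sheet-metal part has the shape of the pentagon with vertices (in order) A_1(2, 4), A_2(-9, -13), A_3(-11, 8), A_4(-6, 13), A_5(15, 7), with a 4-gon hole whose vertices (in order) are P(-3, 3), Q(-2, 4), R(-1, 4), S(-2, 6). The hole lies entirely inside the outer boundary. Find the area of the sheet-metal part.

Outer boundary:
Apply the shoelace (surveyor's) formula: 2A = Σ (x_i·y_{i+1} − x_{i+1}·y_i), indices taken mod 5.
A_1→A_2: (2)(-13) − (-9)(4) = 10
A_2→A_3: (-9)(8) − (-11)(-13) = -215
A_3→A_4: (-11)(13) − (-6)(8) = -95
A_4→A_5: (-6)(7) − (15)(13) = -237
A_5→A_1: (15)(4) − (2)(7) = 46
Σ = -491
Area = |Σ|/2 = 245.5.
Hole:
Apply the shoelace formula: 2A = Σ (x_i·y_{i+1} − x_{i+1}·y_i), indices taken mod 4.
P→Q: (-3)(4) − (-2)(3) = -6
Q→R: (-2)(4) − (-1)(4) = -4
R→S: (-1)(6) − (-2)(4) = 2
S→P: (-2)(3) − (-3)(6) = 12
Σ = 4
Area = |Σ|/2 = 2.
Net area = 245.5 − 2 = 243.5.

243.5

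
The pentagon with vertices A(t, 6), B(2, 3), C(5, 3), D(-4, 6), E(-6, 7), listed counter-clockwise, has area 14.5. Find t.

The doubled signed area Σ (x_i y_{i+1} − x_{i+1} y_i) is linear in t.
With t=0 it equals -7; the coefficient of t is -4 (from the two edges through A).
So -4·t + -7 = 2·14.5 = 29 ⇒ t = -9.

-9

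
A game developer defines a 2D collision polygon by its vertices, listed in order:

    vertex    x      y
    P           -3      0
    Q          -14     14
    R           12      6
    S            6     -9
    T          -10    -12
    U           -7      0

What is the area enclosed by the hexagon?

342

Apply the surveyor's formula: 2A = Σ (x_i·y_{i+1} − x_{i+1}·y_i), indices taken mod 6.
Σ = (-42) + (-252) + (-144) + (-162) + (-84) + (0) = -684
Area = |Σ|/2 = 342.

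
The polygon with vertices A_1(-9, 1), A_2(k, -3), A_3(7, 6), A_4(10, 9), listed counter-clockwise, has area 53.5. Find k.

-7

Write out the shoelace sum; only the two edges meeting at A_2 involve k:
2·Area = [((-9)·(-3) − k·1) + (k·6 − 7·(-3))] + 94
       = 5·k + 142 = 107
⇒ k = -7.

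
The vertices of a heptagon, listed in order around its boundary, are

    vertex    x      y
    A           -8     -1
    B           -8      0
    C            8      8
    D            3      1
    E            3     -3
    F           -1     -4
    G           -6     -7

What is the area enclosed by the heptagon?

Apply Gauss's area formula: 2A = Σ (x_i·y_{i+1} − x_{i+1}·y_i), indices taken mod 7.
Σ = (-8) + (-64) + (-16) + (-12) + (-15) + (-17) + (-50) = -182
Area = |Σ|/2 = 91.

91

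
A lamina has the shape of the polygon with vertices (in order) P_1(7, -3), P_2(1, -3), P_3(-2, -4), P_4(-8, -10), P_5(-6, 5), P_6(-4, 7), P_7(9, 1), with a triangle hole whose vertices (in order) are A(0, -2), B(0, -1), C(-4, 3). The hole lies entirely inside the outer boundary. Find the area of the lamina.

129.5

Outer boundary:
Apply the shoelace formula: 2A = Σ (x_i·y_{i+1} − x_{i+1}·y_i), indices taken mod 7.
Cross-terms: -18, -10, -12, -100, -22, -67, -34  ⇒  Σ = -263
Area = |Σ|/2 = 131.5.
Hole:
Apply the shoelace (surveyor's) formula: 2A = Σ (x_i·y_{i+1} − x_{i+1}·y_i), indices taken mod 3.
Cross-terms: 0, -4, 8  ⇒  Σ = 4
Area = |Σ|/2 = 2.
Net area = 131.5 − 2 = 129.5.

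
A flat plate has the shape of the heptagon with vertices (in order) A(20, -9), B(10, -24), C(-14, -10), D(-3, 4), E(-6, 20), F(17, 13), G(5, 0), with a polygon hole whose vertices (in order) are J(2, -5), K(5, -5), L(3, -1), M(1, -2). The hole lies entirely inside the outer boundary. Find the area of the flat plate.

Outer boundary:
Σ = (-390) + (-436) + (-86) + (-36) + (-418) + (-65) + (-45) = -1476
Area = |Σ|/2 = 738.
Hole:
Apply the surveyor's formula: 2A = Σ (x_i·y_{i+1} − x_{i+1}·y_i), indices taken mod 4.
J→K: (2)(-5) − (5)(-5) = 15
K→L: (5)(-1) − (3)(-5) = 10
L→M: (3)(-2) − (1)(-1) = -5
M→J: (1)(-5) − (2)(-2) = -1
Σ = 19
Area = |Σ|/2 = 9.5.
Net area = 738 − 9.5 = 728.5.

728.5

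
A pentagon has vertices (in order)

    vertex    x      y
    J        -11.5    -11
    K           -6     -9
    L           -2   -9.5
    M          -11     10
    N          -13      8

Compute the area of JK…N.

114.5

Σ = (37.5) + (39) + (-124.5) + (42) + (235) = 229
Area = |Σ|/2 = 114.5.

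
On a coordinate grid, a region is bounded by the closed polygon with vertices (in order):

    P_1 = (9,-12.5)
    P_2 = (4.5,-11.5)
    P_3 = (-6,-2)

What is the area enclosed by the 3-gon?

P_1→P_2: (9)(-11.5) − (4.5)(-12.5) = -47.25
P_2→P_3: (4.5)(-2) − (-6)(-11.5) = -78
P_3→P_1: (-6)(-12.5) − (9)(-2) = 93
Σ = -32.25
Area = |Σ|/2 = 16.125.

16.125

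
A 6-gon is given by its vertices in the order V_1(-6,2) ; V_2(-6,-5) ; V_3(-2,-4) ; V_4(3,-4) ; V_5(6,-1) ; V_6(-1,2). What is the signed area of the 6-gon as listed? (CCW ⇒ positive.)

59

Apply the shoelace formula: 2A = Σ (x_i·y_{i+1} − x_{i+1}·y_i), indices taken mod 6.
Cross-terms: 42, 14, 20, 21, 11, 10  ⇒  Σ = 118
Signed area = Σ/2 = 59 (positive ⇒ counter-clockwise traversal).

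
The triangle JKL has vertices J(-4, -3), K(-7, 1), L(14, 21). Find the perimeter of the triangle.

64

|JK| = √((-3)² + (4)²) = √25 = 5
|KL| = √((21)² + (20)²) = √841 = 29
|LJ| = √((-18)² + (-24)²) = √900 = 30
Perimeter = 5 + 29 + 30 = 64.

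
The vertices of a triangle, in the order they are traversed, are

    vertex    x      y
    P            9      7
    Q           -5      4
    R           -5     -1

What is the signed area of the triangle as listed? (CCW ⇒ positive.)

35

Apply the shoelace (surveyor's) formula: 2A = Σ (x_i·y_{i+1} − x_{i+1}·y_i), indices taken mod 3.
Σ = (71) + (25) + (-26) = 70
Signed area = Σ/2 = 35 (positive ⇒ counter-clockwise traversal).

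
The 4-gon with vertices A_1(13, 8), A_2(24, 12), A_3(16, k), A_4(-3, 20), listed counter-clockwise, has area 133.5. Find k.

17

The doubled signed area Σ (x_i y_{i+1} − x_{i+1} y_i) is linear in k.
With k=0 it equals -192; the coefficient of k is 27 (from the two edges through A_3).
So 27·k + -192 = 2·133.5 = 267 ⇒ k = 17.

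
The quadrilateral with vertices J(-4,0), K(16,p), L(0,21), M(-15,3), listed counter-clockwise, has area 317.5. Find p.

7

Write out the shoelace sum; only the two edges meeting at K involve p:
2·Area = [((-4)·p − 16·0) + (16·21 − 0·p)] + 327
       = -4·p + 663 = 635
⇒ p = 7.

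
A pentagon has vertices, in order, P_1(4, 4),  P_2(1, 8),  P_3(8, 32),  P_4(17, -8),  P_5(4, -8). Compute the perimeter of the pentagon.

|P_1P_2| = √((-3)² + (4)²) = √25 = 5
|P_2P_3| = √((7)² + (24)²) = √625 = 25
|P_3P_4| = √((9)² + (-40)²) = √1681 = 41
|P_4P_5| = √((-13)² + (0)²) = √169 = 13
|P_5P_1| = √((0)² + (12)²) = √144 = 12
Perimeter = 5 + 25 + 41 + 13 + 12 = 96.

96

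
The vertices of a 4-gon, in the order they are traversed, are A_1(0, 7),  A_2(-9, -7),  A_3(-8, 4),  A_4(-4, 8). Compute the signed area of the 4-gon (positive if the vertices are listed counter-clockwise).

Σ = (63) + (-92) + (-48) + (-28) = -105
Signed area = Σ/2 = -52.5 (negative ⇒ clockwise traversal).

-52.5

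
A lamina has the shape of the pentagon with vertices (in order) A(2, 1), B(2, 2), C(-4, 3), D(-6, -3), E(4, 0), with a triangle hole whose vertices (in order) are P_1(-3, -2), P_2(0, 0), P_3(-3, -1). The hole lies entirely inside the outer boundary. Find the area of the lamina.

Outer boundary:
Σ = (2) + (14) + (30) + (12) + (4) = 62
Area = |Σ|/2 = 31.
Hole:
Apply the surveyor's formula: 2A = Σ (x_i·y_{i+1} − x_{i+1}·y_i), indices taken mod 3.
Σ = (0) + (0) + (3) = 3
Area = |Σ|/2 = 1.5.
Net area = 31 − 1.5 = 29.5.

29.5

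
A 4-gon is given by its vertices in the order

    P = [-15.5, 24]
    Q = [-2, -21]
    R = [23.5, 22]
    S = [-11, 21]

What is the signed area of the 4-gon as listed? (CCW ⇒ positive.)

P→Q: (-15.5)(-21) − (-2)(24) = 373.5
Q→R: (-2)(22) − (23.5)(-21) = 449.5
R→S: (23.5)(21) − (-11)(22) = 735.5
S→P: (-11)(24) − (-15.5)(21) = 61.5
Σ = 1620
Signed area = Σ/2 = 810 (positive ⇒ counter-clockwise traversal).

810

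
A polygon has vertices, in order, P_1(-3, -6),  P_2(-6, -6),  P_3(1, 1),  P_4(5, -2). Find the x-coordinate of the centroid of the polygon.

-16/61

Apply Gauss's area formula. First the cross-terms c_i = x_i·y_{i+1} − x_{i+1}·y_i:
  -18, 0, -7, -36  ⇒  2A = -61, A = -30.5.
Then Σ (x_i + x_{i+1})·c_i = 48, so x̄ = 48 / (6·(-30.5)) = -16/61.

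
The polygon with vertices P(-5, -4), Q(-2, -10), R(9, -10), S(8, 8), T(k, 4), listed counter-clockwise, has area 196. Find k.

-3

Write out the shoelace sum; only the two edges meeting at T involve k:
2·Area = [(8·4 − k·8) + (k·(-4) − (-5)·4)] + 304
       = -12·k + 356 = 392
⇒ k = -3.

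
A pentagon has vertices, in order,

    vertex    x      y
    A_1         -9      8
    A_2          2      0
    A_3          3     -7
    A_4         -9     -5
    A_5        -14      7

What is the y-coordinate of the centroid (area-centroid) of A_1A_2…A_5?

Apply the shoelace formula. First the cross-terms c_i = x_i·y_{i+1} − x_{i+1}·y_i:
  -16, -14, -78, -133, -49  ⇒  2A = -290, A = -145.
Then Σ (y_i + y_{i+1})·c_i = -95, so ȳ = -95 / (6·(-145)) = 19/174.

19/174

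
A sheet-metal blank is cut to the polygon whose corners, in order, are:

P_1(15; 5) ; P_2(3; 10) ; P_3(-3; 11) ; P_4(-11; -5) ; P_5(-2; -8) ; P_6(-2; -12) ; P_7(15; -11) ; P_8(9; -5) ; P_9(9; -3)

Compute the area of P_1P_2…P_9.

377

Apply the surveyor's formula: 2A = Σ (x_i·y_{i+1} − x_{i+1}·y_i), indices taken mod 9.
Σ = (135) + (63) + (136) + (78) + (8) + (202) + (24) + (18) + (90) = 754
Area = |Σ|/2 = 377.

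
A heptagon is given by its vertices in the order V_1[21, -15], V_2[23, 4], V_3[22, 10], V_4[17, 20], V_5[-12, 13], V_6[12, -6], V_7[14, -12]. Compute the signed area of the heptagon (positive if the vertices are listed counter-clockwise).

Σ = (429) + (142) + (270) + (461) + (-84) + (-60) + (42) = 1200
Signed area = Σ/2 = 600 (positive ⇒ counter-clockwise traversal).

600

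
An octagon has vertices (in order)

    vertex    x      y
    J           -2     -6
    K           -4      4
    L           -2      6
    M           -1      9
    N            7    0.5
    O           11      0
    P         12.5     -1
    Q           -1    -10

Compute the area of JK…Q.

140

J→K: (-2)(4) − (-4)(-6) = -32
K→L: (-4)(6) − (-2)(4) = -16
L→M: (-2)(9) − (-1)(6) = -12
M→N: (-1)(0.5) − (7)(9) = -63.5
N→O: (7)(0) − (11)(0.5) = -5.5
O→P: (11)(-1) − (12.5)(0) = -11
P→Q: (12.5)(-10) − (-1)(-1) = -126
Q→J: (-1)(-6) − (-2)(-10) = -14
Σ = -280
Area = |Σ|/2 = 140.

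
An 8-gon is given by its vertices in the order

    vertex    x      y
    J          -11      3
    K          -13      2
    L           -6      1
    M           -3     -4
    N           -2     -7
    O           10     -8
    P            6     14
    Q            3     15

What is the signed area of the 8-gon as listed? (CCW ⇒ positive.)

Apply the shoelace formula: 2A = Σ (x_i·y_{i+1} − x_{i+1}·y_i), indices taken mod 8.
Σ = (17) + (-1) + (27) + (13) + (86) + (188) + (48) + (174) = 552
Signed area = Σ/2 = 276 (positive ⇒ counter-clockwise traversal).

276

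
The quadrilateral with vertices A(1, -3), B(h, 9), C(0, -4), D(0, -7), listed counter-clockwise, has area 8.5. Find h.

-1

Write out the shoelace sum; only the two edges meeting at B involve h:
2·Area = [(1·9 − h·(-3)) + (h·(-4) − 0·9)] + 7
       = -1·h + 16 = 17
⇒ h = -1.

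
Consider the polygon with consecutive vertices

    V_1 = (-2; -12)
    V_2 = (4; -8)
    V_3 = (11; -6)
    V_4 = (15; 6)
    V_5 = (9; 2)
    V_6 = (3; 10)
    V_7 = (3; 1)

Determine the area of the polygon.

Apply Gauss's area formula: 2A = Σ (x_i·y_{i+1} − x_{i+1}·y_i), indices taken mod 7.
Cross-terms: 64, 64, 156, -24, 84, -27, -34  ⇒  Σ = 283
Area = |Σ|/2 = 141.5.

141.5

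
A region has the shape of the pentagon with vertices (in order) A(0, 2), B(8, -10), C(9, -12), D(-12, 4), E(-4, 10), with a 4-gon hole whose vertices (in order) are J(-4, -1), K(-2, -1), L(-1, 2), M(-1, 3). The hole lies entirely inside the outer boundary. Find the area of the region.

Outer boundary:
Σ = (-16) + (-6) + (-108) + (-104) + (-8) = -242
Area = |Σ|/2 = 121.
Hole:
Apply Gauss's area formula: 2A = Σ (x_i·y_{i+1} − x_{i+1}·y_i), indices taken mod 4.
Σ = (2) + (-5) + (-1) + (13) = 9
Area = |Σ|/2 = 4.5.
Net area = 121 − 4.5 = 116.5.

116.5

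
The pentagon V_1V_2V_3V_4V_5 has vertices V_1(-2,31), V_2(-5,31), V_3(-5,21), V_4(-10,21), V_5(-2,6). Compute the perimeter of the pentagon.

60

|V_1V_2| = √((-3)² + (0)²) = √9 = 3
|V_2V_3| = √((0)² + (-10)²) = √100 = 10
|V_3V_4| = √((-5)² + (0)²) = √25 = 5
|V_4V_5| = √((8)² + (-15)²) = √289 = 17
|V_5V_1| = √((0)² + (25)²) = √625 = 25
Perimeter = 3 + 10 + 5 + 17 + 25 = 60.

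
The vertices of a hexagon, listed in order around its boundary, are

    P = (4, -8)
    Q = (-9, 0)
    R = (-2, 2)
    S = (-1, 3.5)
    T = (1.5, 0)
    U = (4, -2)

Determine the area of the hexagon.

63.625

P→Q: (4)(0) − (-9)(-8) = -72
Q→R: (-9)(2) − (-2)(0) = -18
R→S: (-2)(3.5) − (-1)(2) = -5
S→T: (-1)(0) − (1.5)(3.5) = -5.25
T→U: (1.5)(-2) − (4)(0) = -3
U→P: (4)(-8) − (4)(-2) = -24
Σ = -127.25
Area = |Σ|/2 = 63.625.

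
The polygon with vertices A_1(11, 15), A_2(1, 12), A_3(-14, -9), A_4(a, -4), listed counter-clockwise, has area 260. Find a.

6

The doubled signed area Σ (x_i y_{i+1} − x_{i+1} y_i) is linear in a.
With a=0 it equals 376; the coefficient of a is 24 (from the two edges through A_4).
So 24·a + 376 = 2·260 = 520 ⇒ a = 6.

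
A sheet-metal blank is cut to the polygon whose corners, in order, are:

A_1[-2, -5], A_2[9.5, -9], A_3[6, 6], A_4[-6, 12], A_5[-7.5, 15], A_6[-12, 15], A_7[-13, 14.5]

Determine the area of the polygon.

Σ = (65.5) + (111) + (108) + (0) + (67.5) + (21) + (94) = 467
Area = |Σ|/2 = 233.5.

233.5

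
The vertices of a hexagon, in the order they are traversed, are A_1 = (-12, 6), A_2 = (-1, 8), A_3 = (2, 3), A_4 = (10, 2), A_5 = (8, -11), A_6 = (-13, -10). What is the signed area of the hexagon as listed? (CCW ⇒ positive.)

Σ = (-90) + (-19) + (-26) + (-126) + (-223) + (-198) = -682
Signed area = Σ/2 = -341 (negative ⇒ clockwise traversal).

-341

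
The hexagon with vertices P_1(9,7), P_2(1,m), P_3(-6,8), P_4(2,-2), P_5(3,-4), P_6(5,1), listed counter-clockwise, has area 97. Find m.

10

Write out the shoelace sum; only the two edges meeting at P_2 involve m:
2·Area = [(9·m − 1·7) + (1·8 − (-6)·m)] + 43
       = 15·m + 44 = 194
⇒ m = 10.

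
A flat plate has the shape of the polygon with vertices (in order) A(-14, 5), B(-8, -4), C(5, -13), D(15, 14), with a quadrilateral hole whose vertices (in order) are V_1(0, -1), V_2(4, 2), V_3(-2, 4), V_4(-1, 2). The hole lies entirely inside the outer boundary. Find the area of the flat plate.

Outer boundary:
Σ = (96) + (124) + (265) + (271) = 756
Area = |Σ|/2 = 378.
Hole:
Apply the shoelace (surveyor's) formula: 2A = Σ (x_i·y_{i+1} − x_{i+1}·y_i), indices taken mod 4.
Σ = (4) + (20) + (0) + (1) = 25
Area = |Σ|/2 = 12.5.
Net area = 378 − 12.5 = 365.5.

365.5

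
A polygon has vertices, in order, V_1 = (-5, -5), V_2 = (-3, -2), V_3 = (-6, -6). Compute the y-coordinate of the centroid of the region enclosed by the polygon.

-13/3

Apply the shoelace (surveyor's) formula. First the cross-terms c_i = x_i·y_{i+1} − x_{i+1}·y_i:
  -5, 6, 0  ⇒  2A = 1, A = 0.5.
Then Σ (y_i + y_{i+1})·c_i = -13, so ȳ = -13 / (6·0.5) = -13/3.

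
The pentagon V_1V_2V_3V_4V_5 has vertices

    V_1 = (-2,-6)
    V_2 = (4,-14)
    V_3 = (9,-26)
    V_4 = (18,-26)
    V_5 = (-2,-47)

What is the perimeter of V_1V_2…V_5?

|V_1V_2| = √((6)² + (-8)²) = √100 = 10
|V_2V_3| = √((5)² + (-12)²) = √169 = 13
|V_3V_4| = √((9)² + (0)²) = √81 = 9
|V_4V_5| = √((-20)² + (-21)²) = √841 = 29
|V_5V_1| = √((0)² + (41)²) = √1681 = 41
Perimeter = 10 + 13 + 9 + 29 + 41 = 102.

102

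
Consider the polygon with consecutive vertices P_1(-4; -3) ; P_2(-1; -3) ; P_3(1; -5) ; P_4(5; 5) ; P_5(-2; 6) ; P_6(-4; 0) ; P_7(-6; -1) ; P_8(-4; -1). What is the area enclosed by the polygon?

62.5

Apply the shoelace formula: 2A = Σ (x_i·y_{i+1} − x_{i+1}·y_i), indices taken mod 8.
Σ = (9) + (8) + (30) + (40) + (24) + (4) + (2) + (8) = 125
Area = |Σ|/2 = 62.5.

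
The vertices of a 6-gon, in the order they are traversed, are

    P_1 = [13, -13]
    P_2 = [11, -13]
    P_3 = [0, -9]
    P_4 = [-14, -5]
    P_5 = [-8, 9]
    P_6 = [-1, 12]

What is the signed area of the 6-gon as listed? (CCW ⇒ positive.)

-323.5

Apply Gauss's area formula: 2A = Σ (x_i·y_{i+1} − x_{i+1}·y_i), indices taken mod 6.
P_1→P_2: (13)(-13) − (11)(-13) = -26
P_2→P_3: (11)(-9) − (0)(-13) = -99
P_3→P_4: (0)(-5) − (-14)(-9) = -126
P_4→P_5: (-14)(9) − (-8)(-5) = -166
P_5→P_6: (-8)(12) − (-1)(9) = -87
P_6→P_1: (-1)(-13) − (13)(12) = -143
Σ = -647
Signed area = Σ/2 = -323.5 (negative ⇒ clockwise traversal).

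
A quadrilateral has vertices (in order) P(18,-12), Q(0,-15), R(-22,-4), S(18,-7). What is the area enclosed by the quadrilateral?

232

Apply the surveyor's formula: 2A = Σ (x_i·y_{i+1} − x_{i+1}·y_i), indices taken mod 4.
Σ = (-270) + (-330) + (226) + (-90) = -464
Area = |Σ|/2 = 232.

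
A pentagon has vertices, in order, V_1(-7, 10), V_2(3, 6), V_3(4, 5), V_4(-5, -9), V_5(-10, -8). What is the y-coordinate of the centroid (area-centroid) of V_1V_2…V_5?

223/298

Apply the shoelace (surveyor's) formula. First the cross-terms c_i = x_i·y_{i+1} − x_{i+1}·y_i:
  -72, -9, -11, -50, -156  ⇒  2A = -298, A = -149.
Then Σ (y_i + y_{i+1})·c_i = -669, so ȳ = -669 / (6·(-149)) = 223/298.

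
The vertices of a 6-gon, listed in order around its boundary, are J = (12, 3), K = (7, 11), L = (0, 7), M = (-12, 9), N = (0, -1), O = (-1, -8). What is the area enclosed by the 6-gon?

Apply Gauss's area formula: 2A = Σ (x_i·y_{i+1} − x_{i+1}·y_i), indices taken mod 6.
Σ = (111) + (49) + (84) + (12) + (-1) + (93) = 348
Area = |Σ|/2 = 174.

174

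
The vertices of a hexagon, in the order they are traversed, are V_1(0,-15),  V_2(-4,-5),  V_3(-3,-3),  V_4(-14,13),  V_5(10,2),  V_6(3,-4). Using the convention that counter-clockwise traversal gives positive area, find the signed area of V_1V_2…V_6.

Apply the shoelace (surveyor's) formula: 2A = Σ (x_i·y_{i+1} − x_{i+1}·y_i), indices taken mod 6.
Cross-terms: -60, -3, -81, -158, -46, -45  ⇒  Σ = -393
Signed area = Σ/2 = -196.5 (negative ⇒ clockwise traversal).

-196.5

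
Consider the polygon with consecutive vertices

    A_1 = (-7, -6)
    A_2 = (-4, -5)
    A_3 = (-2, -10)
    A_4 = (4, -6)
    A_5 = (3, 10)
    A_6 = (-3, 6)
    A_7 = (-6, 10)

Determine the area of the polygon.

155.5

Apply the surveyor's formula: 2A = Σ (x_i·y_{i+1} − x_{i+1}·y_i), indices taken mod 7.
Σ = (11) + (30) + (52) + (58) + (48) + (6) + (106) = 311
Area = |Σ|/2 = 155.5.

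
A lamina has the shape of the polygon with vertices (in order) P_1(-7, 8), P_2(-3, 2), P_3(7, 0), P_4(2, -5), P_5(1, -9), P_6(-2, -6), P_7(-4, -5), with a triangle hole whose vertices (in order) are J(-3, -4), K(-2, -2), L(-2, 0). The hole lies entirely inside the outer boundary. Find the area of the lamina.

77.5

Outer boundary:
Σ = (10) + (-14) + (-35) + (-13) + (-24) + (-14) + (-67) = -157
Area = |Σ|/2 = 78.5.
Hole:
Apply Gauss's area formula: 2A = Σ (x_i·y_{i+1} − x_{i+1}·y_i), indices taken mod 3.
Σ = (-2) + (-4) + (8) = 2
Area = |Σ|/2 = 1.
Net area = 78.5 − 1 = 77.5.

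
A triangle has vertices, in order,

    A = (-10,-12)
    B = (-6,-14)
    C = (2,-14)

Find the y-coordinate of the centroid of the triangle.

-40/3

Apply Gauss's area formula. First the cross-terms c_i = x_i·y_{i+1} − x_{i+1}·y_i:
  68, 112, -164  ⇒  2A = 16, A = 8.
Then Σ (y_i + y_{i+1})·c_i = -640, so ȳ = -640 / (6·8) = -40/3.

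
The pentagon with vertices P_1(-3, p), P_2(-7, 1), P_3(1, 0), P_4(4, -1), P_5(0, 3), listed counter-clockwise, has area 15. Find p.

Write out the shoelace sum; only the two edges meeting at P_1 involve p:
2·Area = [(0·p − (-3)·3) + ((-3)·1 − (-7)·p)] + 10
       = 7·p + 16 = 30
⇒ p = 2.

2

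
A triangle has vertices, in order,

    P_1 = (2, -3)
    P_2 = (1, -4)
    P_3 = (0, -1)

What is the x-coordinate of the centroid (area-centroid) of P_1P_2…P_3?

Apply Gauss's area formula. First the cross-terms c_i = x_i·y_{i+1} − x_{i+1}·y_i:
  -5, -1, 2  ⇒  2A = -4, A = -2.
Then Σ (x_i + x_{i+1})·c_i = -12, so x̄ = -12 / (6·(-2)) = 1.

1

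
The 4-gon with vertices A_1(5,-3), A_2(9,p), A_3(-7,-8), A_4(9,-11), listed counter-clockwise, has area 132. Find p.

Write out the shoelace sum; only the two edges meeting at A_2 involve p:
2·Area = [(5·p − 9·(-3)) + (9·(-8) − (-7)·p)] + 177
       = 12·p + 132 = 264
⇒ p = 11.

11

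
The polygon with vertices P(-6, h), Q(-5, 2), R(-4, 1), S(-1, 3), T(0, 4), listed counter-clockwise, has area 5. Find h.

2

Write out the shoelace sum; only the two edges meeting at P involve h:
2·Area = [(0·h − (-6)·4) + ((-6)·2 − (-5)·h)] + -12
       = 5·h + 0 = 10
⇒ h = 2.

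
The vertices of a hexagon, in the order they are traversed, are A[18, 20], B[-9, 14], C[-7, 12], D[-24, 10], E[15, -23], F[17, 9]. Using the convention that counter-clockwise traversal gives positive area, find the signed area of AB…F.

873

A→B: (18)(14) − (-9)(20) = 432
B→C: (-9)(12) − (-7)(14) = -10
C→D: (-7)(10) − (-24)(12) = 218
D→E: (-24)(-23) − (15)(10) = 402
E→F: (15)(9) − (17)(-23) = 526
F→A: (17)(20) − (18)(9) = 178
Σ = 1746
Signed area = Σ/2 = 873 (positive ⇒ counter-clockwise traversal).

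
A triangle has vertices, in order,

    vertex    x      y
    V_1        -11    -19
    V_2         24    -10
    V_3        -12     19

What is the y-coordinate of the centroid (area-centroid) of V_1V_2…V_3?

-10/3

Apply the shoelace formula. First the cross-terms c_i = x_i·y_{i+1} − x_{i+1}·y_i:
  566, 336, 437  ⇒  2A = 1339, A = 669.5.
Then Σ (y_i + y_{i+1})·c_i = -13390, so ȳ = -13390 / (6·669.5) = -10/3.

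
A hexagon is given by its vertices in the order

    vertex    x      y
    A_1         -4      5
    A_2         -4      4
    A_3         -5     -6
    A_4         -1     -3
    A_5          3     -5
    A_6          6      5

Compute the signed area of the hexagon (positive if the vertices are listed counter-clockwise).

83

Apply Gauss's area formula: 2A = Σ (x_i·y_{i+1} − x_{i+1}·y_i), indices taken mod 6.
Σ = (4) + (44) + (9) + (14) + (45) + (50) = 166
Signed area = Σ/2 = 83 (positive ⇒ counter-clockwise traversal).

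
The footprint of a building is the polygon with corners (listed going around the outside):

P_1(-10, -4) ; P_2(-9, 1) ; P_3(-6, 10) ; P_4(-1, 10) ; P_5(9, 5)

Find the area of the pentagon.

130.5

P_1→P_2: (-10)(1) − (-9)(-4) = -46
P_2→P_3: (-9)(10) − (-6)(1) = -84
P_3→P_4: (-6)(10) − (-1)(10) = -50
P_4→P_5: (-1)(5) − (9)(10) = -95
P_5→P_1: (9)(-4) − (-10)(5) = 14
Σ = -261
Area = |Σ|/2 = 130.5.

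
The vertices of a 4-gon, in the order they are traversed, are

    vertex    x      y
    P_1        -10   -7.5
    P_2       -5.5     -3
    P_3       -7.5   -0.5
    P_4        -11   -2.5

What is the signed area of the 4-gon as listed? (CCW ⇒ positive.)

19.875

Apply the shoelace formula: 2A = Σ (x_i·y_{i+1} − x_{i+1}·y_i), indices taken mod 4.
P_1→P_2: (-10)(-3) − (-5.5)(-7.5) = -11.25
P_2→P_3: (-5.5)(-0.5) − (-7.5)(-3) = -19.75
P_3→P_4: (-7.5)(-2.5) − (-11)(-0.5) = 13.25
P_4→P_1: (-11)(-7.5) − (-10)(-2.5) = 57.5
Σ = 39.75
Signed area = Σ/2 = 19.875 (positive ⇒ counter-clockwise traversal).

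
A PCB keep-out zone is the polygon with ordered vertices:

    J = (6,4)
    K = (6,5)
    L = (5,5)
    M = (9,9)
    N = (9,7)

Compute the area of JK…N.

6.5

Σ = (6) + (5) + (0) + (-18) + (-6) = -13
Area = |Σ|/2 = 6.5.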